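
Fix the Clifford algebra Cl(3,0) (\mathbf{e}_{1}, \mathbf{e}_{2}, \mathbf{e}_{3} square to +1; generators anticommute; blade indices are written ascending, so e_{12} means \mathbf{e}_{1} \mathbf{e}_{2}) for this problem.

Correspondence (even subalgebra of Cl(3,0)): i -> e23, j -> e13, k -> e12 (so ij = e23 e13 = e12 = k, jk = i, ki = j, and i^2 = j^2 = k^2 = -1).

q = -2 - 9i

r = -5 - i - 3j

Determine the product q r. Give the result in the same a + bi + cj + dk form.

In blades: q = -2 - 9 e_{23}, r = -5 - 3 e_{13} - e_{23}.
Distribute q over r term by term (generator squares from the signature, products reordered to ascending indices): (-2)*r = 10 + 6 e_{13} + 2 e_{23}; (-9 e_{23})*r = -9 + 27 e_{12} + 45 e_{23}.
Sum: 1 + 27 e_{12} + 6 e_{13} + 47 e_{23}; translating back through the correspondence:
Answer: 1 + 47i + 6j + 27k


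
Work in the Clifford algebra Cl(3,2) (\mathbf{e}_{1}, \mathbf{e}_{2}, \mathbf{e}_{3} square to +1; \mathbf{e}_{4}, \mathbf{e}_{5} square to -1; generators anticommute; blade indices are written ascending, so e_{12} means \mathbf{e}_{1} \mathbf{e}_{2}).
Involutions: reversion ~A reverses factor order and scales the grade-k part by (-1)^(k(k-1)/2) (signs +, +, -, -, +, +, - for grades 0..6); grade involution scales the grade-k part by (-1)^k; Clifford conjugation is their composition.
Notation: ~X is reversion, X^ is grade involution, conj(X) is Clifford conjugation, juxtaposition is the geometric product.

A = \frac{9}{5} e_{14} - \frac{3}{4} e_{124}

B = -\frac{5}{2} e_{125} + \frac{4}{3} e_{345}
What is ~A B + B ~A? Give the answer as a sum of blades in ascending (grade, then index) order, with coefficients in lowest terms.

first term: \frac{15}{8} e_{45} - \frac{12}{5} e_{135} + \frac{9}{2} e_{245} + e_{1235}
second term: -\frac{15}{8} e_{45} + \frac{12}{5} e_{135} - \frac{9}{2} e_{245} + e_{1235}
Answer: 2 e_{1235}


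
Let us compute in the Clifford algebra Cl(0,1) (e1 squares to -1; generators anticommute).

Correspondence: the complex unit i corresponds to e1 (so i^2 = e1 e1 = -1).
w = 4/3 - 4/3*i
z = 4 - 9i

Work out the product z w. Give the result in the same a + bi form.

In blades: z = 4 - 9*e1, w = 4/3 - 4/3*e1.
Distribute z over w term by term (generator squares from the signature, products reordered to ascending indices): (4)*w = 16/3 - 16/3*e1; (-9*e1)*w = -12 - 12*e1.
Sum: -20/3 - 52/3*e1; translating back through the correspondence:
Answer: -20/3 - 52/3*i


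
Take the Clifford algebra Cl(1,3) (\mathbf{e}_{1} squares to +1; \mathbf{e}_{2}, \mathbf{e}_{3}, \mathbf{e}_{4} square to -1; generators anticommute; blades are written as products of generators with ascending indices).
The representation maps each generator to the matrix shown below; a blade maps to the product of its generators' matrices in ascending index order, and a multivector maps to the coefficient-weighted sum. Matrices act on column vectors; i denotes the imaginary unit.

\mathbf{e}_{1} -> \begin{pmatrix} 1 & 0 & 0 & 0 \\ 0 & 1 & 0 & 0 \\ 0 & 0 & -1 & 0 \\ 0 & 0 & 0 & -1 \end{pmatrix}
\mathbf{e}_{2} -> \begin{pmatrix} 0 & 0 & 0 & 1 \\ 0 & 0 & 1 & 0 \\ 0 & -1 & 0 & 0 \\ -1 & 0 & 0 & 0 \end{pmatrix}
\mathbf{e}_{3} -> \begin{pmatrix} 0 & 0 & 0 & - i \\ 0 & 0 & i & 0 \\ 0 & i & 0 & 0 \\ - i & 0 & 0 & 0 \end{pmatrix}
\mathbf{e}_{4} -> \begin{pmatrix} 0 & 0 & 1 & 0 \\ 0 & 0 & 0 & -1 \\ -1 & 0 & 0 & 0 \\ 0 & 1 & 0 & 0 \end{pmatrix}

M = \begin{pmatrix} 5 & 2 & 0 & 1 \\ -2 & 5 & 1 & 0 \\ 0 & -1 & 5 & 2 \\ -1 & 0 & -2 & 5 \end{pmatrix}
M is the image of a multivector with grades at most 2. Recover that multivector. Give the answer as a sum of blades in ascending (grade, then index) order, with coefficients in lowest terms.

Method: the blade images are trace-orthogonal — tr(rho(e_A) rho(e_B)^-1) = 4 if A = B and 0 otherwise — and rho(e_A)^-1 = (e_A)^2 * rho(e_A) with (e_A)^2 = +1 or -1, so the coefficient of e_A in the preimage is (e_A)^2 * tr(M rho(e_A))/4.
Nonzero projections over blades of grade <= 2: 1: (1)^2 = +1, tr(M 1) = 20, coefficient 5; e_{2}: (e_{2})^2 = -1, tr(M rho(e_{2})) = -4, coefficient 1; e_{2} e_{4}: (e_{2} e_{4})^2 = -1, tr(M rho(e_{2} e_{4})) = -8, coefficient 2. Every other blade of grade <= 2 projects to 0.
Answer: 5 + e_{2} + 2 e_{2} e_{4}


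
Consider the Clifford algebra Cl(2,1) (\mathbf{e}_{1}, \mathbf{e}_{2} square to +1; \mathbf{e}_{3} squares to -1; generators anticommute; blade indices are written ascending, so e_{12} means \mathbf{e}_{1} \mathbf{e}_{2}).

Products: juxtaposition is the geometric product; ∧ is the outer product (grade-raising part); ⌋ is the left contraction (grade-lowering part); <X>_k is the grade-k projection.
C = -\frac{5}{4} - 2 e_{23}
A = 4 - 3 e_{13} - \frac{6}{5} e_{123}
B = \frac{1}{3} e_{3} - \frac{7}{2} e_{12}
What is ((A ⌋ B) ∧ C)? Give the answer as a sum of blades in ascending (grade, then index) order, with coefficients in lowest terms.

step 1: \frac{4}{3} e_{3} - 14 e_{12}
step 2: -\frac{5}{3} e_{3} + \frac{35}{2} e_{12}
Answer: -\frac{5}{3} e_{3} + \frac{35}{2} e_{12}


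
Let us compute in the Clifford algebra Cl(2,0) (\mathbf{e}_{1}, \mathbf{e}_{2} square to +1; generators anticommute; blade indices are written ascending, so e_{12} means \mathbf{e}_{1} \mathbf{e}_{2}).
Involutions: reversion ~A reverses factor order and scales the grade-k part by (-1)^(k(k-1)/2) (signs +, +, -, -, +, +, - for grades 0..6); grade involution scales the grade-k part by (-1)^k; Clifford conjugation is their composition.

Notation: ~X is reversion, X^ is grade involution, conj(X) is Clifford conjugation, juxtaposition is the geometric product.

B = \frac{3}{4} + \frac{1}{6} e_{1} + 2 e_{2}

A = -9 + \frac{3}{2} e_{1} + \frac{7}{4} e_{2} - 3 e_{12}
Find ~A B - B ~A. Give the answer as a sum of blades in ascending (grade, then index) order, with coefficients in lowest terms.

first term: -3 + \frac{45}{8} e_{1} - \frac{275}{16} e_{2} + \frac{119}{24} e_{12}
second term: -3 - \frac{51}{8} e_{1} - \frac{259}{16} e_{2} - \frac{11}{24} e_{12}
Answer: 12 e_{1} - e_{2} + \frac{65}{12} e_{12}


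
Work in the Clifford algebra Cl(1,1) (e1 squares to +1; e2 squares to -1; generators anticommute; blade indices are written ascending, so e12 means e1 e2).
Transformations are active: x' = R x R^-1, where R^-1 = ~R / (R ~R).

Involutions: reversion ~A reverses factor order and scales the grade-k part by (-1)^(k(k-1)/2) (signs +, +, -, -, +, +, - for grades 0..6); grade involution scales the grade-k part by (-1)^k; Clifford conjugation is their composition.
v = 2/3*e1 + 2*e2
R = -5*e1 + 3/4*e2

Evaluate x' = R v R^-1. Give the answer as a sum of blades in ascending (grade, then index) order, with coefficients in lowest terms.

~R = -5*e1 + 3/4*e2, and R ~R = 391/16, so R^-1 = ~R / (391/16).
R v = -29/6 - 21/2*e12
Answer: 1538/1173*e1 - 898/391*e2


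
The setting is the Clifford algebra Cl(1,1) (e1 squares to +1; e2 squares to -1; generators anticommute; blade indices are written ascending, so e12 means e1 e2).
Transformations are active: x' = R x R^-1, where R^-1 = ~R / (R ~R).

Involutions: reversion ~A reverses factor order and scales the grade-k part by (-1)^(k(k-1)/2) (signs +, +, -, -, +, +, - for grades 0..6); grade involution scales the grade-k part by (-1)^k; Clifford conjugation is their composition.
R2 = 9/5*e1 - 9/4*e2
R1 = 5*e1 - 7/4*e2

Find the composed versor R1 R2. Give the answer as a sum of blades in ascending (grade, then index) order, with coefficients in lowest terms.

Distribute over the terms of R1 (each basis-blade product reordered to ascending indices, repeated generators contracted through their squares):
(5*e1) R2 = 9 - 45/4*e12
(-7/4*e2) R2 = -63/16 + 63/20*e12
Summing the partial products and collecting blades:
Answer: 81/16 - 81/10*e12


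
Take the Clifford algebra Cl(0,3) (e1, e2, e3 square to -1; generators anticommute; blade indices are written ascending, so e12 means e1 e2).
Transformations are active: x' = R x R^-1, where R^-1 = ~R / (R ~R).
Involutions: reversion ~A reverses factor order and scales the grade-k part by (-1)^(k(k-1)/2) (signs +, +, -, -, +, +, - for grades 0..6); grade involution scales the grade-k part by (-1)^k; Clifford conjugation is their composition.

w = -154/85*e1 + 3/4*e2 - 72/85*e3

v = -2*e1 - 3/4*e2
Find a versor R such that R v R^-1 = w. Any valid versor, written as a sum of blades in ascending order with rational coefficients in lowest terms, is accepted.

A norm check does it: q(v) = q(w) = -73/16, hence R = v + w = -324/85*e1 - 72/85*e3 realises the map — parallel part kept, (v - w)/2 negated, v carried to w.
Answer: -324/85*e1 - 72/85*e3


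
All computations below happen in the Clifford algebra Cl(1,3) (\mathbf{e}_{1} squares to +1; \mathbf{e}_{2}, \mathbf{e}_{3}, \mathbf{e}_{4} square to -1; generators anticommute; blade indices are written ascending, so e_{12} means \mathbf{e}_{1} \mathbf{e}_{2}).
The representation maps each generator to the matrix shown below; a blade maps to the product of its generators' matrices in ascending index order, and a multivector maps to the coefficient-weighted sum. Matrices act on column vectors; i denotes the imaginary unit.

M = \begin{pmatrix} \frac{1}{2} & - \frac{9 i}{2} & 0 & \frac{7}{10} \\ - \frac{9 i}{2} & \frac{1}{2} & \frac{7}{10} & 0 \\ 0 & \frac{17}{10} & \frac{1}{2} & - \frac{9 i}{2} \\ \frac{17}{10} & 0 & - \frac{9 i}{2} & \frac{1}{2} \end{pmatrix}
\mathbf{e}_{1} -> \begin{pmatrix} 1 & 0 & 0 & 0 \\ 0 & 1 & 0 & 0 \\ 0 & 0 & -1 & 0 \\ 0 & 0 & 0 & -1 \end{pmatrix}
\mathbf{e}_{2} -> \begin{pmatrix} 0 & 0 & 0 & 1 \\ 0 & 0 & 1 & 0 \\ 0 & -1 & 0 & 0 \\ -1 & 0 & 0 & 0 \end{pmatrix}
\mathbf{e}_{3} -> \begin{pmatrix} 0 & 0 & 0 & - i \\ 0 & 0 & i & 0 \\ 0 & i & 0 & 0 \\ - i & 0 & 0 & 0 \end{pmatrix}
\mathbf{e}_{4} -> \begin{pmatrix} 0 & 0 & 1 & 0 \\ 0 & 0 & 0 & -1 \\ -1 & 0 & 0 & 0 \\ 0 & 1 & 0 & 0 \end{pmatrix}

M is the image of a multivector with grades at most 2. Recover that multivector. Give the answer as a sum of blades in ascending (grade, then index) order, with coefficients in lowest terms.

Method: the blade images are trace-orthogonal — tr(rho(e_A) rho(e_B)^-1) = 4 if A = B and 0 otherwise — and rho(e_A)^-1 = (e_A)^2 * rho(e_A) with (e_A)^2 = +1 or -1, so the coefficient of e_A in the preimage is (e_A)^2 * tr(M rho(e_A))/4.
Nonzero projections over blades of grade <= 2: 1: (1)^2 = +1, tr(M 1) = 2, coefficient \frac{1}{2}; e_{2}: (e_{2})^2 = -1, tr(M rho(e_{2})) = 2, coefficient -\frac{1}{2}; e_{12}: (e_{12})^2 = +1, tr(M rho(e_{12})) = \frac{24}{5}, coefficient \frac{6}{5}; e_{34}: (e_{34})^2 = -1, tr(M rho(e_{34})) = -18, coefficient \frac{9}{2}. Every other blade of grade <= 2 projects to 0.
Answer: \frac{1}{2} - \frac{1}{2} e_{2} + \frac{6}{5} e_{12} + \frac{9}{2} e_{34}


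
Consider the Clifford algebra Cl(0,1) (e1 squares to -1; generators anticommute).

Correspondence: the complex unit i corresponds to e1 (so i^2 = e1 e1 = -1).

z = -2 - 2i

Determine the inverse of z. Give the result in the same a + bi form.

In blades: z = -2 - 2*e1.
With qbar = -2 + 2*e1 (scalar fixed, mapped units negated), z qbar = 8 (the sum of squared coefficients), so z^-1 = qbar / (8) = -1/4 + 1/4*e1; translating back:
Answer: -1/4 + 1/4*i


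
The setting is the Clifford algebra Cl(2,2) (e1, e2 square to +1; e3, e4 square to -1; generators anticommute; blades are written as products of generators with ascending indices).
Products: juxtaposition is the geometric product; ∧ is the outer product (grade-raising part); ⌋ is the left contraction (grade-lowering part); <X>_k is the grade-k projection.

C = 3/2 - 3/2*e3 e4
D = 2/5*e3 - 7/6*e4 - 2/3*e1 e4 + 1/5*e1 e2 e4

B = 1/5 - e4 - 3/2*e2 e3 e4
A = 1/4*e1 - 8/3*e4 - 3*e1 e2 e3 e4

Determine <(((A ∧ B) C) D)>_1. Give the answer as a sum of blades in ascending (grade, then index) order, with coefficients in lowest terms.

step 1: 1/20*e1 - 8/15*e4 - 1/4*e1 e4 - 39/40*e1 e2 e3 e4
step 2: 3/40*e1 + 4/5*e3 - 4/5*e4 - 117/80*e1 e2 + 3/8*e1 e3 - 3/8*e1 e4 - 3/40*e1 e3 e4 - 117/80*e1 e2 e3 e4
step 3: -301/300 - 13/240*e1 + 3/40*e2 - 137/400*e3 + 97/400*e4 + 4/25*e1 e2 - 23/400*e1 e3 - 47/400*e1 e4 + 99/100*e2 e3 - 24/25*e2 e4 - 109/300*e3 e4 - 1833/800*e1 e2 e3 + 897/800*e1 e2 e4 + 59/240*e1 e3 e4 + 3/40*e2 e3 e4 + 4/25*e1 e2 e3 e4
step 4: -13/240*e1 + 3/40*e2 - 137/400*e3 + 97/400*e4
Answer: -13/240*e1 + 3/40*e2 - 137/400*e3 + 97/400*e4


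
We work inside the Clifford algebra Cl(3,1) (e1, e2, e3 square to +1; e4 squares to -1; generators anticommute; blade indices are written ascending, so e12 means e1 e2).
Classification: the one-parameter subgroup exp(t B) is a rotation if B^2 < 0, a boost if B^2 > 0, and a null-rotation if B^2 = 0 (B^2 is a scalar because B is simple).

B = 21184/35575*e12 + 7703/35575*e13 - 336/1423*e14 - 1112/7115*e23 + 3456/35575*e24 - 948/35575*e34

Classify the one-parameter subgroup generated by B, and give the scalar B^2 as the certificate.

B^2 term by term: the squares give (21184/35575)^2*(e12)^2 + (7703/35575)^2*(e13)^2 + (-336/1423)^2*(e14)^2 + (-1112/7115)^2*(e23)^2 + (3456/35575)^2*(e24)^2 + (-948/35575)^2*(e34)^2 = 448761856/1265580625*(-1) + 59336209/1265580625*(-1) + 112896/2024929*(+1) + 1236544/50623225*(-1) + 11943936/1265580625*(+1) + 898704/1265580625*(+1) = -9/25 (each basis 2-blade squares to minus the product of its generators' squares); cross terms between blades sharing an index anticommute and cancel; the commuting (index-disjoint) pairs give grade-4 terms 2*c*c'*(blade product), which cancel blade by blade — e1234: -40164864/1265580625 - 53243136/1265580625 + 747264/10124645 = 0 — confirming B is simple. So B^2 = -9/25.
Answer: rotation, certificate B^2 = -9/25. Why this suffices: the scalar -9/25 survives any versor conjugation, so its sign alone determines the class however B is presented.


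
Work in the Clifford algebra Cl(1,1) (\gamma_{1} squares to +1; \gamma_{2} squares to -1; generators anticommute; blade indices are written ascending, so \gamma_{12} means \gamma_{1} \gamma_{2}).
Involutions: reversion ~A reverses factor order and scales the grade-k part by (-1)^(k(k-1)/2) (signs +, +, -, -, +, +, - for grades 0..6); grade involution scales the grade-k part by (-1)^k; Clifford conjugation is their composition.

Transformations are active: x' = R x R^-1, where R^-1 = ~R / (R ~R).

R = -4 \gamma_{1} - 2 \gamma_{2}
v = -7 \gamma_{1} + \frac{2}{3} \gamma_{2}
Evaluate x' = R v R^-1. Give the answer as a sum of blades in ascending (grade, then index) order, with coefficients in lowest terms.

~R = -4 \gamma_{1} - 2 \gamma_{2}, and R ~R = 12, so R^-1 = ~R / (12).
R v = \frac{88}{3} - \frac{50}{3} \gamma_{12}
Answer: -\frac{113}{9} \gamma_{1} - \frac{94}{9} \gamma_{2}


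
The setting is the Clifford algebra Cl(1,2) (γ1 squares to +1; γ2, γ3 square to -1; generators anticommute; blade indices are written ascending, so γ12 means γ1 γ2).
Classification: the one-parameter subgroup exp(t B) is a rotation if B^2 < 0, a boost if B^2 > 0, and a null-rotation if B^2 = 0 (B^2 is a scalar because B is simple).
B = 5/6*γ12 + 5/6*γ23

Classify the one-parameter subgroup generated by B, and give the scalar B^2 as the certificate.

B^2 term by term: the squares give (5/6)^2*(γ12)^2 + (5/6)^2*(γ23)^2 = 25/36*(+1) + 25/36*(-1) = 0 (each basis 2-blade squares to minus the product of its generators' squares); cross terms between blades sharing an index anticommute and cancel. So B^2 = 0.
Answer: null-rotation, certificate B^2 = 0. Note: conjugating B changes its blade decomposition but never the scalar B^2 = 0, whose sign settles the classification.


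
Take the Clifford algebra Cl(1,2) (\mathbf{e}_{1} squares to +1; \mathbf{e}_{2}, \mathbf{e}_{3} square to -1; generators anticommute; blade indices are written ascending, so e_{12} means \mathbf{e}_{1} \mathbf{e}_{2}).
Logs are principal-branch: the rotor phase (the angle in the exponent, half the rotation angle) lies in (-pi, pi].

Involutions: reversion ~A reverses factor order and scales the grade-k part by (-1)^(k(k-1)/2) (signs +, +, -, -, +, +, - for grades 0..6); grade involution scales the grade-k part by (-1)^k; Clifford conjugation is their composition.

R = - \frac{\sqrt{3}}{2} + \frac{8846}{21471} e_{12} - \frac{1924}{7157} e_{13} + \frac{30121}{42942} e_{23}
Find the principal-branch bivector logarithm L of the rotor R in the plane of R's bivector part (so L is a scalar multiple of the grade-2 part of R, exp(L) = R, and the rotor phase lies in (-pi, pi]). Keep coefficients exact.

The scalar part of R is - \frac{\sqrt{3}}{2}, so the principal-branch rotor phase is pinned; divide the bivector part by its sine to get the unit plane — L is the phase times that plane.
Concretely: cos(phase) = - \frac{\sqrt{3}}{2} gives phase = ±\frac{5 \pi}{6}, and since phase/sin(phase) is even the sign is immaterial: L = (phase/sin(phase)) * <R>_2 = (\frac{5 \pi}{3}) * <R>_2.
Answer: \frac{44230 \pi}{64413} e_{12} - \frac{9620 \pi}{21471} e_{13} + \frac{150605 \pi}{128826} e_{23}


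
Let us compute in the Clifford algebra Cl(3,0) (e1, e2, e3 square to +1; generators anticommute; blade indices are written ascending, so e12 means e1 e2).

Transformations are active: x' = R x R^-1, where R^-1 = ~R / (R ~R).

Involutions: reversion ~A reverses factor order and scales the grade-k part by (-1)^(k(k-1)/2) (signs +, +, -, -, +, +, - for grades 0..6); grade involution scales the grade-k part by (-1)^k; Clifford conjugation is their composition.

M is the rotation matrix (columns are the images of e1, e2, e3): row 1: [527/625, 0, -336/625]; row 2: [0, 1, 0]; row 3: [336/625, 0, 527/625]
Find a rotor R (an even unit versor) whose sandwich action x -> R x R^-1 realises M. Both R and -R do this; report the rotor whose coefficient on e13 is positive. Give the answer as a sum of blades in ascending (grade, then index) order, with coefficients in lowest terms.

Method: write R = a + b12*e12 + b13*e13 + b23*e23 with a^2 + b12^2 + b13^2 + b23^2 = 1 (so R^-1 = ~R). Expanding the columns R e_j ~R gives tr M = 4a^2 - 1 and, from the antisymmetric part, M21 - M12 = -4a*b12, M13 - M31 = 4a*b13, M32 - M23 = -4a*b23.
Here tr M = 1679/625, so a^2 = (1 + tr M)/4 = 576/625 and a = ±24/25. Taking a = 24/25: M21 - M12 = 0, M13 - M31 = -672/625, M32 - M23 = 0, giving b12 = 0, b13 = -7/25, b23 = 0, i.e. R = 24/25 - 7/25*e13.
Its e13 coefficient is negative, so report the other preimage -R.
Answer: -24/25 + 7/25*e13. Sheet selection: the two-to-one cover makes ±R indistinguishable at the matrix level (trace 1679/625), so uniqueness comes from the required sign on e13.


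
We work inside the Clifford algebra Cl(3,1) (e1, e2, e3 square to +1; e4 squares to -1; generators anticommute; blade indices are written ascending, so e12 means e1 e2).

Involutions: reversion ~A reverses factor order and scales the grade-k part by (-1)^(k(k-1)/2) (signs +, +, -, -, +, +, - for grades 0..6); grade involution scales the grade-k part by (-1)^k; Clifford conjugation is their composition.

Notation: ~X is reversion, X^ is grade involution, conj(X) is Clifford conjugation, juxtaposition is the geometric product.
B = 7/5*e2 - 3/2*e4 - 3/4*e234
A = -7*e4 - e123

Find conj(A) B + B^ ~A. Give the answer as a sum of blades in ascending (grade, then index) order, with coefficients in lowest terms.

first term: 21/2 + 7/5*e13 - 3/4*e14 + 21/4*e23 - 49/5*e24 + 3/2*e1234
second term: 21/2 + 7/5*e13 + 3/4*e14 + 21/4*e23 + 49/5*e24 - 3/2*e1234
Answer: 21 + 14/5*e13 + 21/2*e23


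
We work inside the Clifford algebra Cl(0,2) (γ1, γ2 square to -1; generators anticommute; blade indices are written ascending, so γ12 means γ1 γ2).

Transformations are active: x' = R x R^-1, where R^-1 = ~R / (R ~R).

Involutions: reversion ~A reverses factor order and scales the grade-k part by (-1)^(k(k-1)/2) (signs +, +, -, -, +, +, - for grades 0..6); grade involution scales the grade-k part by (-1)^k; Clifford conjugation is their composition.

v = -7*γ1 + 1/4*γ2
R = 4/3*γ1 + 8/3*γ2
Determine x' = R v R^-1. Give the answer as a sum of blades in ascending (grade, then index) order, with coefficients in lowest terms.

~R = 4/3*γ1 + 8/3*γ2, and R ~R = -80/9, so R^-1 = ~R / (-80/9).
R v = 26/3 + 19*γ12
Answer: 22/5*γ1 - 109/20*γ2


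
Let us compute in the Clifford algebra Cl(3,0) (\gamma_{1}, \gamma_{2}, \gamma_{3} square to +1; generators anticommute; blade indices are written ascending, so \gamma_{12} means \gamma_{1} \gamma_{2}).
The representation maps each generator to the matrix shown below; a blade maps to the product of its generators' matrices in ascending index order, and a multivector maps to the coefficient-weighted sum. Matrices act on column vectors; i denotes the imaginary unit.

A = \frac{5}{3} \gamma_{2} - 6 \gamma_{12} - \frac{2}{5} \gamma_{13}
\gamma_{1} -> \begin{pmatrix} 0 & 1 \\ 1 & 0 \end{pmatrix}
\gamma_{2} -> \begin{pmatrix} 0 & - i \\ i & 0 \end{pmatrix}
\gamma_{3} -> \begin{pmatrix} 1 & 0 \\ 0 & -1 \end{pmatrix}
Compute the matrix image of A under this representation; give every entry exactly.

Bivector images (products of the table entries): rho(\gamma_{12}) = rho(\gamma_{1})rho(\gamma_{2}) = \begin{pmatrix} i & 0 \\ 0 & - i \end{pmatrix}; rho(\gamma_{13}) = rho(\gamma_{1})rho(\gamma_{3}) = \begin{pmatrix} 0 & -1 \\ 1 & 0 \end{pmatrix}.
M = (\frac{5}{3})*rho(\gamma_{2}) + (-6)*rho(\gamma_{12}) + (-\frac{2}{5})*rho(\gamma_{13}), summed entrywise:
Answer: \begin{pmatrix} - 6 i & \frac{2}{5} - \frac{5 i}{3} \\ - \frac{2}{5} + \frac{5 i}{3} & 6 i \end{pmatrix}


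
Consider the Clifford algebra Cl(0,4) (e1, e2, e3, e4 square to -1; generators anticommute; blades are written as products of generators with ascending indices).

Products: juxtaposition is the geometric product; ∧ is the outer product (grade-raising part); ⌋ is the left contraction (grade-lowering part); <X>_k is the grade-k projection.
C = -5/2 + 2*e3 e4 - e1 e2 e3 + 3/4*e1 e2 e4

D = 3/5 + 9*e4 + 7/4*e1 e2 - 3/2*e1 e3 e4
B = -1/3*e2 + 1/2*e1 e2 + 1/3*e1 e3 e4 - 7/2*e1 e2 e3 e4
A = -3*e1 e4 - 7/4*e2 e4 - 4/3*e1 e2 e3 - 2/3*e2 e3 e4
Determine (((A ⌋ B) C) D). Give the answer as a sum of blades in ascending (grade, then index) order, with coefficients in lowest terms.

step 1: -7/3*e1 - e3 + 14/3*e4 + 49/8*e1 e3 - 21/2*e2 e3
step 2: -14/3*e1 - 49/8*e2 + 71/6*e3 - 29/3*e4 - 9/2*e1 e2 - 245/16*e1 e3 - 49/4*e1 e4 + 287/12*e2 e3 + 91/4*e2 e4 - 301/24*e1 e3 e4 - 147/32*e2 e3 e4 + 47/12*e1 e2 e3 e4
step 3: 1819/16 + 15477/160*e1 - 11663/60*e2 + 1019/40*e3 - 4603/160*e4 + 1341/320*e1 e2 + 3145/24*e1 e3 - 2183/80*e1 e4 + 26397/320*e2 e3 - 1603/80*e2 e4 + 4447/48*e3 e4 - 146/3*e1 e2 e3 - 517/24*e1 e2 e4 - 98161/640*e1 e3 e4 + 28943/120*e2 e3 e4 - 547/80*e1 e2 e3 e4
Answer: 1819/16 + 15477/160*e1 - 11663/60*e2 + 1019/40*e3 - 4603/160*e4 + 1341/320*e1 e2 + 3145/24*e1 e3 - 2183/80*e1 e4 + 26397/320*e2 e3 - 1603/80*e2 e4 + 4447/48*e3 e4 - 146/3*e1 e2 e3 - 517/24*e1 e2 e4 - 98161/640*e1 e3 e4 + 28943/120*e2 e3 e4 - 547/80*e1 e2 e3 e4


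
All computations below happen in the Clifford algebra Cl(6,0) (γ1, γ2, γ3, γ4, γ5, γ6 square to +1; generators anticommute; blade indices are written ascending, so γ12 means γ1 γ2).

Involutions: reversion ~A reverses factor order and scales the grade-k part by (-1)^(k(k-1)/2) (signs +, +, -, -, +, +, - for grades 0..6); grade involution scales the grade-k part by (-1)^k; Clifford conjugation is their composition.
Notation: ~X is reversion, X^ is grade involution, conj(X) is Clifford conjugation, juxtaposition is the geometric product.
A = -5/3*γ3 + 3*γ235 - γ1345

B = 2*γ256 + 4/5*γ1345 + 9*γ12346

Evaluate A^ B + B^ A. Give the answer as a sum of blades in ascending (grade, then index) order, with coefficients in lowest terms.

first term: -4/5 - 6*γ36 + 12/5*γ124 - 4/3*γ145 + 9*γ256 + 15*γ1246 + 27*γ1456 - 10/3*γ2356 + 2*γ12346
second term: -4/5 + 6*γ36 - 12/5*γ124 - 4/3*γ145 + 9*γ256 + 15*γ1246 - 27*γ1456 + 10/3*γ2356 + 2*γ12346
Answer: -8/5 - 8/3*γ145 + 18*γ256 + 30*γ1246 + 4*γ12346


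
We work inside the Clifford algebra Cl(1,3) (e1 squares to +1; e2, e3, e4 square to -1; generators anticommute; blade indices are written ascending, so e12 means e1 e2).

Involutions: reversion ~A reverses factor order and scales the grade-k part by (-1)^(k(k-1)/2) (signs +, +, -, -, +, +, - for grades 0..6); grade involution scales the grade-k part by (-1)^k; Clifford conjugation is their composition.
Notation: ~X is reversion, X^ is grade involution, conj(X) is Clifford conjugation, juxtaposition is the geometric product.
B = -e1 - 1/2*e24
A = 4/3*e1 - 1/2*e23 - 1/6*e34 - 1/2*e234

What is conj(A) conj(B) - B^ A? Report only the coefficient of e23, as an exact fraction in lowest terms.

first term: -4/3 - 1/4*e3 - 1/12*e23 + 1/4*e34 + 1/2*e123 - 2/3*e124 + 1/6*e134 + 1/2*e1234
second term: 4/3 + 1/4*e3 + 1/12*e23 - 1/4*e34 - 1/2*e123 - 2/3*e124 - 1/6*e134 - 1/2*e1234
Answer: -1/6


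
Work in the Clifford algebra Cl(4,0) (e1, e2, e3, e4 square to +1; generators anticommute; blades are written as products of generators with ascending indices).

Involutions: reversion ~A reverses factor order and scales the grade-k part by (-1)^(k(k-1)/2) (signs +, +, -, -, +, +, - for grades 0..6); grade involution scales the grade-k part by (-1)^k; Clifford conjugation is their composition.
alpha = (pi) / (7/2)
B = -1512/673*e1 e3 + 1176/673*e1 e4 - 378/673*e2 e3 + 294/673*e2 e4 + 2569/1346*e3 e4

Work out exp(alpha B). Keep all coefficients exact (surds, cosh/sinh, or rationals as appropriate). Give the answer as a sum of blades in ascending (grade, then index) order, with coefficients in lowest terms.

B^2 term by term: the squares give (-1512/673)^2*(e1 e3)^2 + (1176/673)^2*(e1 e4)^2 + (-378/673)^2*(e2 e3)^2 + (294/673)^2*(e2 e4)^2 + (2569/1346)^2*(e3 e4)^2 = 2286144/452929*(-1) + 1382976/452929*(-1) + 142884/452929*(-1) + 86436/452929*(-1) + 6599761/1811716*(-1) = -49/4 (each basis 2-blade squares to minus the product of its generators' squares); cross terms between blades sharing an index anticommute and cancel; the commuting (index-disjoint) pairs give grade-4 terms 2*c*c'*(blade product), which cancel blade by blade — e1 e2 e3 e4: 889056/452929 - 889056/452929 = 0 — confirming B is simple. So B^2 = -49/4.
B^2 = -49/4 — circular case — the even/odd split gives cos and sin: l = 7/2, alpha*l = pi, so exp(alpha B) = cos(pi) + (sin(pi)/(7/2))*B = -1 + (0)*B.
Answer: -1


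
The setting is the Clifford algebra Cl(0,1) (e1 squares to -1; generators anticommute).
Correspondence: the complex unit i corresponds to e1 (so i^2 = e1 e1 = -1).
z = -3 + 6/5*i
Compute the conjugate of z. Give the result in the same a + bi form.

In blades: z = -3 + 6/5*e1.
Conjugation here is Clifford conjugation: the scalar is fixed and the grade-1 and grade-2 blades all flip sign, giving -3 - 6/5*e1; translating back:
Answer: -3 - 6/5*i


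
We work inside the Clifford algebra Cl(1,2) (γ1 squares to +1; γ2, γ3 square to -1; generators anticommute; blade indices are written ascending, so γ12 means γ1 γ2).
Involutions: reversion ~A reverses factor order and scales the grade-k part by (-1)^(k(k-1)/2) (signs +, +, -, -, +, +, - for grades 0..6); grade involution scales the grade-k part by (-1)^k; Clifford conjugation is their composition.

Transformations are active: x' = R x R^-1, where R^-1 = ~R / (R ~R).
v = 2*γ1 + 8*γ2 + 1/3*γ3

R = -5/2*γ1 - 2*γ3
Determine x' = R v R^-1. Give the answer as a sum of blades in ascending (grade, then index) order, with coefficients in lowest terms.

~R = -5/2*γ1 - 2*γ3, and R ~R = 9/4, so R^-1 = ~R / (9/4).
R v = -13/3 - 20*γ12 + 19/6*γ13 + 16*γ23
Answer: 206/27*γ1 - 8*γ2 + 199/27*γ3


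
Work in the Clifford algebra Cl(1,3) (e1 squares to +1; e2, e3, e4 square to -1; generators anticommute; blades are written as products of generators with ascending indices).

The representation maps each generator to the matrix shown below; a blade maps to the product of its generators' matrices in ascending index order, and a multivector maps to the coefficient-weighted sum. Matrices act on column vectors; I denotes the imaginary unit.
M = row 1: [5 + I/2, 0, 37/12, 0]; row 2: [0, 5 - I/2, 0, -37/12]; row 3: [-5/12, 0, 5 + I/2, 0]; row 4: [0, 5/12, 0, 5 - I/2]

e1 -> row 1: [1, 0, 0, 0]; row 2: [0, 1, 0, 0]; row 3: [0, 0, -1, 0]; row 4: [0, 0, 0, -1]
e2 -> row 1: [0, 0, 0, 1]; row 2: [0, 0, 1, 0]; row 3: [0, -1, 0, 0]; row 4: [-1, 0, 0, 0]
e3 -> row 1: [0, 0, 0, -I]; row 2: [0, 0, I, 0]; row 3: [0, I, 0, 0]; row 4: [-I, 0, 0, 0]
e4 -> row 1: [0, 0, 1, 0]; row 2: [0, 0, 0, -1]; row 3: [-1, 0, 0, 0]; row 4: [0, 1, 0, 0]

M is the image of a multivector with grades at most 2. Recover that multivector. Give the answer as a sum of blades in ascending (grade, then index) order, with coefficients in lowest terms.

Method: the blade images are trace-orthogonal — tr(rho(e_A) rho(e_B)^-1) = 4 if A = B and 0 otherwise — and rho(e_A)^-1 = (e_A)^2 * rho(e_A) with (e_A)^2 = +1 or -1, so the coefficient of e_A in the preimage is (e_A)^2 * tr(M rho(e_A))/4.
Nonzero projections over blades of grade <= 2: 1: (1)^2 = +1, tr(M 1) = 20, coefficient 5; e4: (e4)^2 = -1, tr(M rho(e4)) = -7, coefficient 7/4; e1 e4: (e1 e4)^2 = +1, tr(M rho(e1 e4)) = 16/3, coefficient 4/3; e2 e3: (e2 e3)^2 = -1, tr(M rho(e2 e3)) = 2, coefficient -1/2. Every other blade of grade <= 2 projects to 0.
Answer: 5 + 7/4*e4 + 4/3*e1 e4 - 1/2*e2 e3


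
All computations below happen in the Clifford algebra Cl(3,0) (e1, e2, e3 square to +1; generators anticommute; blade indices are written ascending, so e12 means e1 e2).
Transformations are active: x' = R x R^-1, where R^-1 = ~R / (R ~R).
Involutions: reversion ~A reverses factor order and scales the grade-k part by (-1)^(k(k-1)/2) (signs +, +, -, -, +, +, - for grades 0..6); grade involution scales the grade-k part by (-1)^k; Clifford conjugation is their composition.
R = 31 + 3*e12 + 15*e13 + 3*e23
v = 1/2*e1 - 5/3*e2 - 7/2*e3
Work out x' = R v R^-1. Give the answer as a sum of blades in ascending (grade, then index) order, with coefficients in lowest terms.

~R = 31 - 3*e12 - 15*e13 - 3*e23, and R ~R = 1204, so R^-1 = ~R / (1204).
R v = -42*e1 - 191/3*e2 - 111*e3 + 16*e123
Answer: -1555/602*e1 - 3631/1806*e2 - 643/301*e3


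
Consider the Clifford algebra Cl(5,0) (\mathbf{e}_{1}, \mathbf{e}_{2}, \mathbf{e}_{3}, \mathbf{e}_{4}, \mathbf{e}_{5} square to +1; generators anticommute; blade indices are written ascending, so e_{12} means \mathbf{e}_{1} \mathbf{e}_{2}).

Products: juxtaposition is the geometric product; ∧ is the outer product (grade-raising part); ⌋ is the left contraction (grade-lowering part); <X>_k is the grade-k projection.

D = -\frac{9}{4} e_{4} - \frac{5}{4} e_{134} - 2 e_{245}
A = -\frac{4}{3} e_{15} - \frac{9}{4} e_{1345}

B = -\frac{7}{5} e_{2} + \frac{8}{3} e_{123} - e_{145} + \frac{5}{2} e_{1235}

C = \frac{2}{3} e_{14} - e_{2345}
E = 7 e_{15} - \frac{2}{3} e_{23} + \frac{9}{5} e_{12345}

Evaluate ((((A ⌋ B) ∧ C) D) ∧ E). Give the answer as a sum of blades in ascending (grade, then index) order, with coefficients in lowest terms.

step 1: \frac{4}{3} e_{4} + \frac{10}{3} e_{23}
step 2: \frac{20}{9} e_{1234}
step 3: -\frac{25}{9} e_{2} - 5 e_{123} - \frac{40}{9} e_{135}
step 4: \frac{175}{9} e_{125}
Answer: \frac{175}{9} e_{125}


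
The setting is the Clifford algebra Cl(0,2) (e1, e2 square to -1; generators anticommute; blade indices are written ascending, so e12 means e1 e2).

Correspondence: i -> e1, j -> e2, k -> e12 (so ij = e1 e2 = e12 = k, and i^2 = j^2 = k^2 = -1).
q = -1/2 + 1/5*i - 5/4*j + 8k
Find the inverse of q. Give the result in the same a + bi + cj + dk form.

In blades: q = -1/2 + 1/5*e1 - 5/4*e2 + 8*e12.
With qbar = -1/2 - 1/5*e1 + 5/4*e2 - 8*e12 (scalar fixed, mapped units negated), q qbar = 26341/400 (the sum of squared coefficients), so q^-1 = qbar / (26341/400) = -200/26341 - 80/26341*e1 + 500/26341*e2 - 3200/26341*e12; translating back:
Answer: -200/26341 - 80/26341*i + 500/26341*j - 3200/26341*k


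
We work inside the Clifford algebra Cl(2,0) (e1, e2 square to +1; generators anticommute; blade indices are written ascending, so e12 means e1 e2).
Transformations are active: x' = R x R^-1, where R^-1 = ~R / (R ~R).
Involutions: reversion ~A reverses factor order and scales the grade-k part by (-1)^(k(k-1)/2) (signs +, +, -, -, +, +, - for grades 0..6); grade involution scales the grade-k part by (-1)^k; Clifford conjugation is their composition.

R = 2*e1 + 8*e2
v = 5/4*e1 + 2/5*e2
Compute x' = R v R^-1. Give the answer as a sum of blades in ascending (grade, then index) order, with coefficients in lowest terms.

~R = 2*e1 + 8*e2, and R ~R = 68, so R^-1 = ~R / (68).
R v = 57/10 - 46/5*e12
Answer: -311/340*e1 + 16/17*e2


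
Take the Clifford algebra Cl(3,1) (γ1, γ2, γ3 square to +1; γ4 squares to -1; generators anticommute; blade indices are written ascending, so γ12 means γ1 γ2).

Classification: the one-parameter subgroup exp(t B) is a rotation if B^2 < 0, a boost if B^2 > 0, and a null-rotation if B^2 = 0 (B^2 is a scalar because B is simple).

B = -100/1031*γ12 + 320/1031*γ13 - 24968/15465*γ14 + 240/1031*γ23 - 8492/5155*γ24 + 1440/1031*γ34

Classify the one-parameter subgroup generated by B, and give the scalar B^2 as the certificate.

B^2 term by term: the squares give (-100/1031)^2*(γ12)^2 + (320/1031)^2*(γ13)^2 + (-24968/15465)^2*(γ14)^2 + (240/1031)^2*(γ23)^2 + (-8492/5155)^2*(γ24)^2 + (1440/1031)^2*(γ34)^2 = 10000/1062961*(-1) + 102400/1062961*(-1) + 623401024/239166225*(+1) + 57600/1062961*(-1) + 72114064/26574025*(+1) + 2073600/1062961*(+1) = 64/9 (each basis 2-blade squares to minus the product of its generators' squares); cross terms between blades sharing an index anticommute and cancel; the commuting (index-disjoint) pairs give grade-4 terms 2*c*c'*(blade product), which cancel blade by blade — γ1234: -288000/1062961 + 1086976/1062961 - 798976/1062961 = 0 — confirming B is simple. So B^2 = 64/9.
Answer: boost, certificate B^2 = 64/9. Certificate logic: 64/9 is a conjugation-invariant scalar, so its sign fixes rotation versus boost versus null-rotation outright.


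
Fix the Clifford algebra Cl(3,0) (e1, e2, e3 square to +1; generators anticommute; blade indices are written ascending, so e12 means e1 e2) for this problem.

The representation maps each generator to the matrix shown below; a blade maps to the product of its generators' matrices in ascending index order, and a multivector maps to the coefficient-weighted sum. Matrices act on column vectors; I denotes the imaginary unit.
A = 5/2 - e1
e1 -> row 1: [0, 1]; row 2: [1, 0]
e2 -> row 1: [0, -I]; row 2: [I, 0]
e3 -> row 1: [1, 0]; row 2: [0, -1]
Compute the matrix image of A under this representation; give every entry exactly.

M = (5/2)*1 + (-1)*rho(e1), summed entrywise (1 is the identity matrix):
Answer: row 1: [5/2, -1]; row 2: [-1, 5/2]


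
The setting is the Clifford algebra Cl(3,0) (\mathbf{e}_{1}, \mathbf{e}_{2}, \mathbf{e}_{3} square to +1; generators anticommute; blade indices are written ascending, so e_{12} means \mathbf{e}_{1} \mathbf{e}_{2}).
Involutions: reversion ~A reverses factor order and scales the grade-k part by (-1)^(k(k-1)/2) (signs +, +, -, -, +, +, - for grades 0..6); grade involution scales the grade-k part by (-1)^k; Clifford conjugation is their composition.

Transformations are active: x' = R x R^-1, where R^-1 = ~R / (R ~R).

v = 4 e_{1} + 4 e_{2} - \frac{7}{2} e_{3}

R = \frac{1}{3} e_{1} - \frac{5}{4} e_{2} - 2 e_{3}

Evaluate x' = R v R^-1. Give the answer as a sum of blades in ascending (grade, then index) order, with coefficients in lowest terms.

~R = \frac{1}{3} e_{1} - \frac{5}{4} e_{2} - 2 e_{3}, and R ~R = \frac{817}{144}, so R^-1 = ~R / (\frac{817}{144}).
R v = \frac{10}{3} + \frac{19}{3} e_{12} + \frac{41}{6} e_{13} + \frac{99}{8} e_{23}
Answer: -\frac{2948}{817} e_{1} - \frac{4468}{817} e_{2} + \frac{1879}{1634} e_{3}


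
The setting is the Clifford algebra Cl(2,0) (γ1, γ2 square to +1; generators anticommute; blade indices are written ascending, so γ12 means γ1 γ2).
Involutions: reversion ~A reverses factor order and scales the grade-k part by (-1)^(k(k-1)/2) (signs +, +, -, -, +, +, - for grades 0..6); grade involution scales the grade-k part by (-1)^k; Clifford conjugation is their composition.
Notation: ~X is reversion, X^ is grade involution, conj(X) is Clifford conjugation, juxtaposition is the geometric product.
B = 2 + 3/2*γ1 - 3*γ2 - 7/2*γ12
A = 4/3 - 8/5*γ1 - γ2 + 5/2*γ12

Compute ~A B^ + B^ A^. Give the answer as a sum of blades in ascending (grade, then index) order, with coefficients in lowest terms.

first term: -401/60 - 81/5*γ1 + 77/20*γ2 - 479/30*γ12
second term: 721/60 - 49/5*γ1 + 157/20*γ2 - 179/30*γ12
Answer: 16/3 - 26*γ1 + 117/10*γ2 - 329/15*γ12


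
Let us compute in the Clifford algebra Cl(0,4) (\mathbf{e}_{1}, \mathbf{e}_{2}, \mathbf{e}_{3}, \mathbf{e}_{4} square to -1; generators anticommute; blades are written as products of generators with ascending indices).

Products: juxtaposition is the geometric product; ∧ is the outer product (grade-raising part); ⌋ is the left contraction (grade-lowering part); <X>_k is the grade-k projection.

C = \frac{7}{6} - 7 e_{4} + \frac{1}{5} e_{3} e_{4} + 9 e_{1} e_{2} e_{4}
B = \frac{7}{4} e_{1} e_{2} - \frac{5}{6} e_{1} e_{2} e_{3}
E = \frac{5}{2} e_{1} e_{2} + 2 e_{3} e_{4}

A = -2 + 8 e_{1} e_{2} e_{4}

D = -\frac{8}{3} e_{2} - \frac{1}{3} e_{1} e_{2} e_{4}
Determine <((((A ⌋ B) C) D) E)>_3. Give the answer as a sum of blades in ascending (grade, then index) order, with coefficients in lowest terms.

step 1: -\frac{7}{2} e_{1} e_{2} + \frac{5}{3} e_{1} e_{2} e_{3}
step 2: \frac{63}{2} e_{4} - \frac{49}{12} e_{1} e_{2} - 15 e_{3} e_{4} + \frac{35}{18} e_{1} e_{2} e_{3} + \frac{145}{6} e_{1} e_{2} e_{4} - \frac{371}{30} e_{1} e_{2} e_{3} e_{4}
step 3: -\frac{145}{18} - \frac{98}{9} e_{1} + \frac{371}{90} e_{3} - \frac{49}{36} e_{4} + \frac{21}{2} e_{1} e_{2} - \frac{140}{27} e_{1} e_{3} - \frac{580}{9} e_{1} e_{4} + 84 e_{2} e_{4} + \frac{35}{54} e_{3} e_{4} - 5 e_{1} e_{2} e_{3} - \frac{1484}{45} e_{1} e_{3} e_{4} + 40 e_{2} e_{3} e_{4}
step 4: -\frac{2975}{108} + \frac{2968}{45} e_{1} - \frac{475}{9} e_{2} + \frac{88}{9} e_{3} - \frac{371}{45} e_{4} - \frac{725}{36} e_{1} e_{2} - \frac{1160}{9} e_{1} e_{3} + \frac{5950}{27} e_{1} e_{4} + \frac{4886}{27} e_{2} e_{3} + \frac{1450}{9} e_{2} e_{4} - \frac{145}{9} e_{3} e_{4} + \frac{371}{36} e_{1} e_{2} e_{3} + \frac{475}{72} e_{1} e_{2} e_{4} + \frac{704}{9} e_{1} e_{3} e_{4} + \frac{742}{9} e_{2} e_{3} e_{4} + \frac{2443}{108} e_{1} e_{2} e_{3} e_{4}
step 5: \frac{371}{36} e_{1} e_{2} e_{3} + \frac{475}{72} e_{1} e_{2} e_{4} + \frac{704}{9} e_{1} e_{3} e_{4} + \frac{742}{9} e_{2} e_{3} e_{4}
Answer: \frac{371}{36} e_{1} e_{2} e_{3} + \frac{475}{72} e_{1} e_{2} e_{4} + \frac{704}{9} e_{1} e_{3} e_{4} + \frac{742}{9} e_{2} e_{3} e_{4}


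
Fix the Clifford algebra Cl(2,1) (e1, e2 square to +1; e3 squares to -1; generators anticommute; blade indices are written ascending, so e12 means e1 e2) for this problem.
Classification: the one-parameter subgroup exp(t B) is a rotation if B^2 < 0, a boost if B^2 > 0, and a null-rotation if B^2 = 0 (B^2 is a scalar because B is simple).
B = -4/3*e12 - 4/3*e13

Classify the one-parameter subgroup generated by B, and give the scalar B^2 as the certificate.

B^2 term by term: the squares give (-4/3)^2*(e12)^2 + (-4/3)^2*(e13)^2 = 16/9*(-1) + 16/9*(+1) = 0 (each basis 2-blade squares to minus the product of its generators' squares); cross terms between blades sharing an index anticommute and cancel. So B^2 = 0.
Answer: null-rotation, certificate B^2 = 0. One invariant decides it: the square 0 survives every conjugation, and its sign is exactly the classification.


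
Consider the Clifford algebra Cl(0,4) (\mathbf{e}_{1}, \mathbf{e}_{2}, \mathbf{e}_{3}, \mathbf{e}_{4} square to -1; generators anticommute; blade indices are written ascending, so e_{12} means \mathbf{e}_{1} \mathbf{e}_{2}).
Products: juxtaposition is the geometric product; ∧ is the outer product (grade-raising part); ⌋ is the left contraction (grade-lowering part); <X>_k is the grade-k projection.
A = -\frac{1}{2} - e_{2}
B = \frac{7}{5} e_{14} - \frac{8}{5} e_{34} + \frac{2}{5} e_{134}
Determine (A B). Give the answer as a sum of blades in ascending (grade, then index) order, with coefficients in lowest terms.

step 1: -\frac{7}{10} e_{14} + \frac{4}{5} e_{34} + \frac{7}{5} e_{124} - \frac{1}{5} e_{134} + \frac{8}{5} e_{234} + \frac{2}{5} e_{1234}
Answer: -\frac{7}{10} e_{14} + \frac{4}{5} e_{34} + \frac{7}{5} e_{124} - \frac{1}{5} e_{134} + \frac{8}{5} e_{234} + \frac{2}{5} e_{1234}
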